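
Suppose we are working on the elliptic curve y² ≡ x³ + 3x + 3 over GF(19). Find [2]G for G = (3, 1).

tangent at (3, 1): λ = (3·3² + 3)/(2·1) ≡ 11/2. 2⁻¹ ≡ 10 (mod 19), so λ ≡ 11·10 ≡ 15.
  x = λ² - 3 - 3 = 225 - 6 ≡ 10; y = λ·(3 - 10) - 1 ≡ 8. → (10, 8)

(10, 8)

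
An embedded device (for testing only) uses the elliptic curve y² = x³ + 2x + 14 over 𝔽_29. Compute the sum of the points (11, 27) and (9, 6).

(11, 27) + (9, 6). λ = (6 - 27)/(9 - 11) ≡ 8/27 mod 29. 27⁻¹ ≡ 14 (mod 29) since 27·14 = 378 ≡ 1, so λ ≡ 25.
  x = λ² - 11 - 9 = 625 - 20 ≡ 25; y = λ·(11 - 25) - 27 ≡ 0. → (25, 0)

(25, 0)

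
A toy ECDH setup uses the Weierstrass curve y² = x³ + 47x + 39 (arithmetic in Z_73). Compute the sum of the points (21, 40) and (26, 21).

(20, 0)

(21, 40) + (26, 21). λ = (21 - 40)/(26 - 21) ≡ 54/5 mod 73. 5⁻¹ ≡ 44 (mod 73) since 5·44 = 220 ≡ 1, so λ ≡ 40.
  x = λ² - 21 - 26 = 1600 - 47 ≡ 20; y = λ·(21 - 20) - 40 ≡ 0. → (20, 0)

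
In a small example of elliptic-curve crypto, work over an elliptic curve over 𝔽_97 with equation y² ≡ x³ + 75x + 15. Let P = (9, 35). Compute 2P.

(80, 36)

tangent at (9, 35): λ = (3·9² + 75)/(2·35) ≡ 27/70. 70⁻¹ ≡ 79 (mod 97) since 70·79 = 5530 ≡ 1, so λ ≡ 27·79 ≡ 96.
  x = λ² - 9 - 9 = 9216 - 18 ≡ 80; y = λ·(9 - 80) - 35 ≡ 36. → (80, 36)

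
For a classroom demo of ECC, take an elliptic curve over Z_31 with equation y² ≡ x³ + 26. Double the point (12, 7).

(26, 26)

tangent at (12, 7): λ = (3·12² + 0)/(2·7) ≡ 29/14. 14⁻¹ ≡ 20 (mod 31) since 14·20 = 280 ≡ 1, so λ ≡ 29·20 ≡ 22.
  x = λ² - 12 - 12 = 484 - 24 ≡ 26; y = λ·(12 - 26) - 7 ≡ 26. → (26, 26)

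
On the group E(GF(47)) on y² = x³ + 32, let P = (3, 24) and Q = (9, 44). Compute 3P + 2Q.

First 3P:
Repeated addition: build up to 3P.
2P: tangent at (3, 24): λ = (3·3² + 0)/(2·24) ≡ 27/1. 1⁻¹ ≡ 1 (mod 47) since 1·1 = 1 ≡ 1, so λ ≡ 27·1 ≡ 27.
  x = λ² - 3 - 3 = 729 - 6 ≡ 18; y = λ·(3 - 18) - 24 ≡ 41. → (18, 41)
3P: (18, 41) + (3, 24). λ = (24 - 41)/(3 - 18) ≡ 30/32 mod 47. 32⁻¹ ≡ 25 (mod 47), so λ ≡ 45.
  x = λ² - 18 - 3 = 2025 - 21 ≡ 30; y = λ·(18 - 30) - 41 ≡ 30. → (30, 30)
3P = (30, 30).
Next 2Q:
Repeated addition: build up to 2Q.
2Q: tangent at (9, 44): λ = (3·9² + 0)/(2·44) ≡ 8/41. 41⁻¹ ≡ 39 (mod 47), so λ ≡ 8·39 ≡ 30.
  x = λ² - 9 - 9 = 900 - 18 ≡ 36; y = λ·(9 - 36) - 44 ≡ 39. → (36, 39)
2Q = (36, 39).
Finally 3P + 2Q:
(30, 30) + (36, 39). λ = (39 - 30)/(36 - 30) ≡ 9/6 mod 47. 6⁻¹ ≡ 8 (mod 47), so λ ≡ 25.
  x = λ² - 30 - 36 = 625 - 66 ≡ 42; y = λ·(30 - 42) - 30 ≡ 46. → (42, 46)

(42, 46)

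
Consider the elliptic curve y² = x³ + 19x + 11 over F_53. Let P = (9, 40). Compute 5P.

(37, 40)

Repeated addition: build up to 5P.
2P: tangent at (9, 40): λ = (3·9² + 19)/(2·40) ≡ 50/27. 27⁻¹ ≡ 2 (mod 53), so λ ≡ 50·2 ≡ 47.
  x = λ² - 9 - 9 = 2209 - 18 ≡ 18; y = λ·(9 - 18) - 40 ≡ 14. → (18, 14)
3P: (18, 14) + (9, 40). λ = (40 - 14)/(9 - 18) ≡ 26/44 mod 53. 44⁻¹ ≡ 47 (mod 53), so λ ≡ 3.
  x = λ² - 18 - 9 = 9 - 27 ≡ 35; y = λ·(18 - 35) - 14 ≡ 41. → (35, 41)
4P: (35, 41) + (9, 40). λ = (40 - 41)/(9 - 35) ≡ 52/27 mod 53. 27⁻¹ ≡ 2 (mod 53) since 27·2 = 54 ≡ 1, so λ ≡ 51.
  x = λ² - 35 - 9 = 2601 - 44 ≡ 13; y = λ·(35 - 13) - 41 ≡ 21. → (13, 21)
5P: (13, 21) + (9, 40). λ = (40 - 21)/(9 - 13) ≡ 19/49 mod 53. 49⁻¹ ≡ 13 (mod 53) since 49·13 = 637 ≡ 1, so λ ≡ 35.
  x = λ² - 13 - 9 = 1225 - 22 ≡ 37; y = λ·(13 - 37) - 21 ≡ 40. → (37, 40)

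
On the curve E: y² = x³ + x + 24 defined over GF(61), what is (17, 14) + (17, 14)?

tangent at (17, 14): λ = (3·17² + 1)/(2·14) ≡ 14/28. 28⁻¹ ≡ 24 (mod 61), so λ ≡ 14·24 ≡ 31.
  x = λ² - 17 - 17 = 961 - 34 ≡ 12; y = λ·(17 - 12) - 14 ≡ 19. → (12, 19)

(12, 19)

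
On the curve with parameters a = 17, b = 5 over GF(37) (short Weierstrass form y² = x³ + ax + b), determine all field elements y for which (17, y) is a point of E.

x³ + 17x + 5 = 5207 ≡ 27 (mod 37).
Square roots of 27 mod 37: 8 and 29 (since 8² = 64 ≡ 27).

8, 29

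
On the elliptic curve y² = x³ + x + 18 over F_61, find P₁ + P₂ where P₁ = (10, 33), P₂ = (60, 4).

(10, 33) + (60, 4). λ = (4 - 33)/(60 - 10) ≡ 32/50 mod 61. 50⁻¹ ≡ 11 (mod 61) since 50·11 = 550 ≡ 1, so λ ≡ 47.
  x = λ² - 10 - 60 = 2209 - 70 ≡ 4; y = λ·(10 - 4) - 33 ≡ 5. → (4, 5)

(4, 5)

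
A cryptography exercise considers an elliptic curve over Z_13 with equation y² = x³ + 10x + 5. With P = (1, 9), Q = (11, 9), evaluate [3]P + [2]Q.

(1, 4)

First 3P:
Repeated addition: build up to 3P.
2P: tangent at (1, 9): λ = (3·1² + 10)/(2·9) ≡ 0/5. 5⁻¹ ≡ 8 (mod 13), so λ ≡ 0·8 ≡ 0.
  x = λ² - 1 - 1 = 0 - 2 ≡ 11; y = λ·(1 - 11) - 9 ≡ 4. → (11, 4)
3P: (11, 4) + (1, 9). λ = (9 - 4)/(1 - 11) ≡ 5/3 mod 13. 3⁻¹ ≡ 9 (mod 13) since 3·9 = 27 ≡ 1, so λ ≡ 6.
  x = λ² - 11 - 1 = 36 - 12 ≡ 11; y = λ·(11 - 11) - 4 ≡ 9. → (11, 9)
3P = (11, 9).
Next 2Q:
Repeated addition: build up to 2Q.
2Q: tangent at (11, 9): λ = (3·11² + 10)/(2·9) ≡ 9/5. 5⁻¹ ≡ 8 (mod 13), so λ ≡ 9·8 ≡ 7.
  x = λ² - 11 - 11 = 49 - 22 ≡ 1; y = λ·(11 - 1) - 9 ≡ 9. → (1, 9)
2Q = (1, 9).
Finally 3P + 2Q:
(11, 9) + (1, 9). λ = (9 - 9)/(1 - 11) ≡ 0/3 mod 13. 3⁻¹ ≡ 9 (mod 13), so λ ≡ 0.
  x = λ² - 11 - 1 = 0 - 12 ≡ 1; y = λ·(11 - 1) - 9 ≡ 4. → (1, 4)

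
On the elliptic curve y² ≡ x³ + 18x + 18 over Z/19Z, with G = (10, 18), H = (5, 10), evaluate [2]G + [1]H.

(8, 3)

First 2G:
Repeated addition: build up to 2G.
2G: tangent at (10, 18): λ = (3·10² + 18)/(2·18) ≡ 14/17. 17⁻¹ ≡ 9 (mod 19), so λ ≡ 14·9 ≡ 12.
  x = λ² - 10 - 10 = 144 - 20 ≡ 10; y = λ·(10 - 10) - 18 ≡ 1. → (10, 1)
2G = (10, 1).
Finally 2G + H:
(10, 1) + (5, 10). λ = (10 - 1)/(5 - 10) ≡ 9/14 mod 19. 14⁻¹ ≡ 15 (mod 19), so λ ≡ 2.
  x = λ² - 10 - 5 = 4 - 15 ≡ 8; y = λ·(10 - 8) - 1 ≡ 3. → (8, 3)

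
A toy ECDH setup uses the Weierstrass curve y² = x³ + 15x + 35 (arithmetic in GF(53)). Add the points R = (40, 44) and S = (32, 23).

(40, 44) + (32, 23). λ = (23 - 44)/(32 - 40) ≡ 32/45 mod 53. 45⁻¹ ≡ 33 (mod 53) since 45·33 = 1485 ≡ 1, so λ ≡ 49.
  x = λ² - 40 - 32 = 2401 - 72 ≡ 50; y = λ·(40 - 50) - 44 ≡ 49. → (50, 49)

(50, 49)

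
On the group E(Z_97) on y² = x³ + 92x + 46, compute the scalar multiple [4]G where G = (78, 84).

Repeated addition: build up to 4G.
2G: tangent at (78, 84): λ = (3·78² + 92)/(2·84) ≡ 11/71. 71⁻¹ ≡ 41 (mod 97) since 71·41 = 2911 ≡ 1, so λ ≡ 11·41 ≡ 63.
  x = λ² - 78 - 78 = 3969 - 156 ≡ 30; y = λ·(78 - 30) - 84 ≡ 30. → (30, 30)
3G: (30, 30) + (78, 84). λ = (84 - 30)/(78 - 30) ≡ 54/48 mod 97. 48⁻¹ ≡ 95 (mod 97) since 48·95 = 4560 ≡ 1, so λ ≡ 86.
  x = λ² - 30 - 78 = 7396 - 108 ≡ 13; y = λ·(30 - 13) - 30 ≡ 74. → (13, 74)
4G: (13, 74) + (78, 84). λ = (84 - 74)/(78 - 13) ≡ 10/65 mod 97. 65⁻¹ ≡ 3 (mod 97) since 65·3 = 195 ≡ 1, so λ ≡ 30.
  x = λ² - 13 - 78 = 900 - 91 ≡ 33; y = λ·(13 - 33) - 74 ≡ 5. → (33, 5)

(33, 5)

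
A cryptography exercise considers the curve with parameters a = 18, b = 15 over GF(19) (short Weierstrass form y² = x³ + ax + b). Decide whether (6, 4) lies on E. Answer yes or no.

y² = 4² ≡ 16; x³ + 18x + 15 = 339 ≡ 16 (mod 19). 16 = 16.

yes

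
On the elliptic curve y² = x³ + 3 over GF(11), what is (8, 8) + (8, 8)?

(7, 4)

tangent at (8, 8): λ = (3·8² + 0)/(2·8) ≡ 5/5. 5⁻¹ ≡ 9 (mod 11) since 5·9 = 45 ≡ 1, so λ ≡ 5·9 ≡ 1.
  x = λ² - 8 - 8 = 1 - 16 ≡ 7; y = λ·(8 - 7) - 8 ≡ 4. → (7, 4)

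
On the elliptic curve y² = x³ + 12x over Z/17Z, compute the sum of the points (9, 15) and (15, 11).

(1, 8)

(9, 15) + (15, 11). λ = (11 - 15)/(15 - 9) ≡ 13/6 mod 17. 6⁻¹ ≡ 3 (mod 17) since 6·3 = 18 ≡ 1, so λ ≡ 5.
  x = λ² - 9 - 15 = 25 - 24 ≡ 1; y = λ·(9 - 1) - 15 ≡ 8. → (1, 8)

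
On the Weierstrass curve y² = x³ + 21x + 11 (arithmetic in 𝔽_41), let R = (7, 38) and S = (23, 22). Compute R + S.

(7, 38) + (23, 22). λ = (22 - 38)/(23 - 7) ≡ 25/16 mod 41. 16⁻¹ ≡ 18 (mod 41) since 16·18 = 288 ≡ 1, so λ ≡ 40.
  x = λ² - 7 - 23 = 1600 - 30 ≡ 12; y = λ·(7 - 12) - 38 ≡ 8. → (12, 8)

(12, 8)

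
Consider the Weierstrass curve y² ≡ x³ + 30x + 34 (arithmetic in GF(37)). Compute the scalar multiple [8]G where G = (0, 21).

(14, 33)

Repeated addition: build up to 8G.
2G: tangent at (0, 21): λ = (3·0² + 30)/(2·21) ≡ 30/5. 5⁻¹ ≡ 15 (mod 37) since 5·15 = 75 ≡ 1, so λ ≡ 30·15 ≡ 6.
  x = λ² - 0 - 0 = 36 - 0 ≡ 36; y = λ·(0 - 36) - 21 ≡ 22. → (36, 22)
3G: (36, 22) + (0, 21). λ = (21 - 22)/(0 - 36) ≡ 36/1 mod 37. 1⁻¹ ≡ 1 (mod 37) since 1·1 = 1 ≡ 1, so λ ≡ 36.
  x = λ² - 36 - 0 = 1296 - 36 ≡ 2; y = λ·(36 - 2) - 22 ≡ 18. → (2, 18)
4G: (2, 18) + (0, 21). λ = (21 - 18)/(0 - 2) ≡ 3/35 mod 37. 35⁻¹ ≡ 18 (mod 37), so λ ≡ 17.
  x = λ² - 2 - 0 = 289 - 2 ≡ 28; y = λ·(2 - 28) - 18 ≡ 21. → (28, 21)
5G: (28, 21) + (0, 21). λ = (21 - 21)/(0 - 28) ≡ 0/9 mod 37. 9⁻¹ ≡ 33 (mod 37), so λ ≡ 0.
  x = λ² - 28 - 0 = 0 - 28 ≡ 9; y = λ·(28 - 9) - 21 ≡ 16. → (9, 16)
6G: (9, 16) + (0, 21). λ = (21 - 16)/(0 - 9) ≡ 5/28 mod 37. 28⁻¹ ≡ 4 (mod 37) since 28·4 = 112 ≡ 1, so λ ≡ 20.
  x = λ² - 9 - 0 = 400 - 9 ≡ 21; y = λ·(9 - 21) - 16 ≡ 3. → (21, 3)
7G: (21, 3) + (0, 21). λ = (21 - 3)/(0 - 21) ≡ 18/16 mod 37. 16⁻¹ ≡ 7 (mod 37), so λ ≡ 15.
  x = λ² - 21 - 0 = 225 - 21 ≡ 19; y = λ·(21 - 19) - 3 ≡ 27. → (19, 27)
8G: (19, 27) + (0, 21). λ = (21 - 27)/(0 - 19) ≡ 31/18 mod 37. 18⁻¹ ≡ 35 (mod 37), so λ ≡ 12.
  x = λ² - 19 - 0 = 144 - 19 ≡ 14; y = λ·(19 - 14) - 27 ≡ 33. → (14, 33)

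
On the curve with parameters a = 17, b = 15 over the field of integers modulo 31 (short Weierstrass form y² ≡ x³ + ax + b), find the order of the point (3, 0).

2P: (3, 0) + (3, 0): same x and y₁ ≡ -y₂, so the sum is O.
2P = O, so the order is 2.

2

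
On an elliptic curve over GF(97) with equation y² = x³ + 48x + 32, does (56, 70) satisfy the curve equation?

y² = 70² ≡ 50; x³ + 48x + 32 = 178336 ≡ 50 (mod 97). 50 = 50.

yes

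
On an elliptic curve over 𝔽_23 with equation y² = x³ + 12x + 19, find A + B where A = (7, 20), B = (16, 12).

(13, 16)

(7, 20) + (16, 12). λ = (12 - 20)/(16 - 7) ≡ 15/9 mod 23. 9⁻¹ ≡ 18 (mod 23) since 9·18 = 162 ≡ 1, so λ ≡ 17.
  x = λ² - 7 - 16 = 289 - 23 ≡ 13; y = λ·(7 - 13) - 20 ≡ 16. → (13, 16)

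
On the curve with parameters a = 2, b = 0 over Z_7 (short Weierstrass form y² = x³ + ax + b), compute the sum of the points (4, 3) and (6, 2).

(4, 3) + (6, 2). λ = (2 - 3)/(6 - 4) ≡ 6/2 mod 7. 2⁻¹ ≡ 4 (mod 7), so λ ≡ 3.
  x = λ² - 4 - 6 = 9 - 10 ≡ 6; y = λ·(4 - 6) - 3 ≡ 5. → (6, 5)

(6, 5)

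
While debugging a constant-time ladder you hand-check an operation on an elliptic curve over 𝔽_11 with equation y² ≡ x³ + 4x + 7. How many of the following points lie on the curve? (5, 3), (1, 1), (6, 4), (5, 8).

(5, 3): 3² ≡ 9, rhs ≡ 9 → on.
(1, 1): 1² ≡ 1, rhs ≡ 1 → on.
(6, 4): 4² ≡ 5, rhs ≡ 5 → on.
(5, 8): 8² ≡ 9, rhs ≡ 9 → on.

4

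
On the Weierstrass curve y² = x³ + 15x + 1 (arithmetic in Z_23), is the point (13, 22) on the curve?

yes

y² = 22² ≡ 1; x³ + 15x + 1 = 2393 ≡ 1 (mod 23). 1 = 1.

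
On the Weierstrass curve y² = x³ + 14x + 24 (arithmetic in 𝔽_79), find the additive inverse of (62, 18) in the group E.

-(62, 18) = (62, -18 mod 79) = (62, 61).

(62, 61)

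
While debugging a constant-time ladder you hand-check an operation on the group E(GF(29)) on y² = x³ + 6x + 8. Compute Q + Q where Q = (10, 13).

(2, 12)

tangent at (10, 13): λ = (3·10² + 6)/(2·13) ≡ 16/26. 26⁻¹ ≡ 19 (mod 29), so λ ≡ 16·19 ≡ 14.
  x = λ² - 10 - 10 = 196 - 20 ≡ 2; y = λ·(10 - 2) - 13 ≡ 12. → (2, 12)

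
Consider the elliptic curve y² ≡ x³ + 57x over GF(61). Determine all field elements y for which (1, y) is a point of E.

27, 34

x³ + 57x + 0 = 58 ≡ 58 (mod 61).
Square roots of 58 mod 61: 27 and 34 (since 27² = 729 ≡ 58).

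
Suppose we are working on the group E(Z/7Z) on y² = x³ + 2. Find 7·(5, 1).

(5, 1)

Write P = (5, 1).
Double-and-add on 7 = (111)₂. Start with P = (5, 1) for the leading 1-bit.
double: tangent at (5, 1): λ = (3·5² + 0)/(2·1) ≡ 5/2. 2⁻¹ ≡ 4 (mod 7) since 2·4 = 8 ≡ 1, so λ ≡ 5·4 ≡ 6.
  x = λ² - 5 - 5 = 36 - 10 ≡ 5; y = λ·(5 - 5) - 1 ≡ 6. → (5, 6)
add P: (5, 6) + (5, 1): same x and y₁ ≡ -y₂, so the sum is O.
double: O + O = O (identity).
add P: O + (5, 1) = (5, 1) (identity).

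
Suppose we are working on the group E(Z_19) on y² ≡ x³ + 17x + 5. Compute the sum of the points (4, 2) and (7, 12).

(4, 2) + (7, 12). λ = (12 - 2)/(7 - 4) ≡ 10/3 mod 19. 3⁻¹ ≡ 13 (mod 19), so λ ≡ 16.
  x = λ² - 4 - 7 = 256 - 11 ≡ 17; y = λ·(4 - 17) - 2 ≡ 18. → (17, 18)

(17, 18)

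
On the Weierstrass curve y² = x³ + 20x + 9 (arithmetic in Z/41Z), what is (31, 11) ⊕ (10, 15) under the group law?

(23, 7)

(31, 11) + (10, 15). λ = (15 - 11)/(10 - 31) ≡ 4/20 mod 41. 20⁻¹ ≡ 39 (mod 41), so λ ≡ 33.
  x = λ² - 31 - 10 = 1089 - 41 ≡ 23; y = λ·(31 - 23) - 11 ≡ 7. → (23, 7)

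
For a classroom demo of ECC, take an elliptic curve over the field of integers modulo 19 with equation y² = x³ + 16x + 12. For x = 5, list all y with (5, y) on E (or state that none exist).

x³ + 16x + 12 = 217 ≡ 8 (mod 19).
8 is a non-residue mod 19; no y exists.

none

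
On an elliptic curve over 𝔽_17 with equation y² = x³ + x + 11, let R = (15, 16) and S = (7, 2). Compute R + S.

(15, 16) + (7, 2). λ = (2 - 16)/(7 - 15) ≡ 3/9 mod 17. 9⁻¹ ≡ 2 (mod 17) since 9·2 = 18 ≡ 1, so λ ≡ 6.
  x = λ² - 15 - 7 = 36 - 22 ≡ 14; y = λ·(15 - 14) - 16 ≡ 7. → (14, 7)

(14, 7)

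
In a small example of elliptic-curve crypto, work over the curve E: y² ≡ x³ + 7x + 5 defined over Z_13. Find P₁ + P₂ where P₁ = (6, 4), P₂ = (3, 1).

(6, 4) + (3, 1). λ = (1 - 4)/(3 - 6) ≡ 10/10 mod 13. 10⁻¹ ≡ 4 (mod 13), so λ ≡ 1.
  x = λ² - 6 - 3 = 1 - 9 ≡ 5; y = λ·(6 - 5) - 4 ≡ 10. → (5, 10)

(5, 10)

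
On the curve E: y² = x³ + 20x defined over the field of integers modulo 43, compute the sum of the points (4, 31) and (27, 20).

(18, 0)

(4, 31) + (27, 20). λ = (20 - 31)/(27 - 4) ≡ 32/23 mod 43. 23⁻¹ ≡ 15 (mod 43) since 23·15 = 345 ≡ 1, so λ ≡ 7.
  x = λ² - 4 - 27 = 49 - 31 ≡ 18; y = λ·(4 - 18) - 31 ≡ 0. → (18, 0)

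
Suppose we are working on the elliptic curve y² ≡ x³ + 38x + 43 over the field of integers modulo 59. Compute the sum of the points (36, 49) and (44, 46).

(28, 7)

(36, 49) + (44, 46). λ = (46 - 49)/(44 - 36) ≡ 56/8 mod 59. 8⁻¹ ≡ 37 (mod 59), so λ ≡ 7.
  x = λ² - 36 - 44 = 49 - 80 ≡ 28; y = λ·(36 - 28) - 49 ≡ 7. → (28, 7)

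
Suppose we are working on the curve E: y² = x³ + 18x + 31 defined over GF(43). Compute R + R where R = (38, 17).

(26, 31)

tangent at (38, 17): λ = (3·38² + 18)/(2·17) ≡ 7/34. 34⁻¹ ≡ 19 (mod 43) since 34·19 = 646 ≡ 1, so λ ≡ 7·19 ≡ 4.
  x = λ² - 38 - 38 = 16 - 76 ≡ 26; y = λ·(38 - 26) - 17 ≡ 31. → (26, 31)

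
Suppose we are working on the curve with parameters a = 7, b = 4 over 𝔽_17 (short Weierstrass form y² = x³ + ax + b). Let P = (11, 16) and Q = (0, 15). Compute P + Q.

(15, 13)

(11, 16) + (0, 15). λ = (15 - 16)/(0 - 11) ≡ 16/6 mod 17. 6⁻¹ ≡ 3 (mod 17), so λ ≡ 14.
  x = λ² - 11 - 0 = 196 - 11 ≡ 15; y = λ·(11 - 15) - 16 ≡ 13. → (15, 13)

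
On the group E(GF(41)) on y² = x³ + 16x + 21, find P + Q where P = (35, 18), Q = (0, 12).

(35, 18) + (0, 12). λ = (12 - 18)/(0 - 35) ≡ 35/6 mod 41. 6⁻¹ ≡ 7 (mod 41), so λ ≡ 40.
  x = λ² - 35 - 0 = 1600 - 35 ≡ 7; y = λ·(35 - 7) - 18 ≡ 36. → (7, 36)

(7, 36)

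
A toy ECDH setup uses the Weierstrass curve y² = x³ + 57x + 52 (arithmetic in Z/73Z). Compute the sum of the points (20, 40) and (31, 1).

(20, 40) + (31, 1). λ = (1 - 40)/(31 - 20) ≡ 34/11 mod 73. 11⁻¹ ≡ 20 (mod 73), so λ ≡ 23.
  x = λ² - 20 - 31 = 529 - 51 ≡ 40; y = λ·(20 - 40) - 40 ≡ 11. → (40, 11)

(40, 11)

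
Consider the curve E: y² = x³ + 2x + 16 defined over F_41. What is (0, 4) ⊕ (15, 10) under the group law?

(36, 39)

(0, 4) + (15, 10). λ = (10 - 4)/(15 - 0) ≡ 6/15 mod 41. 15⁻¹ ≡ 11 (mod 41), so λ ≡ 25.
  x = λ² - 0 - 15 = 625 - 15 ≡ 36; y = λ·(0 - 36) - 4 ≡ 39. → (36, 39)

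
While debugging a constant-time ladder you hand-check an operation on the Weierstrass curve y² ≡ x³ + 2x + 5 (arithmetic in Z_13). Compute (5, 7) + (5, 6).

O

The two points share x = 5 and their y-coordinates satisfy 7 + 6 ≡ 0 (mod 13), so they are inverses. Their sum is O.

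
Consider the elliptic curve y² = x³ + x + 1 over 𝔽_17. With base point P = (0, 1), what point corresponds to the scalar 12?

Repeated addition: build up to 12P.
2P: tangent at (0, 1): λ = (3·0² + 1)/(2·1) ≡ 1/2. 2⁻¹ ≡ 9 (mod 17), so λ ≡ 1·9 ≡ 9.
  x = λ² - 0 - 0 = 81 - 0 ≡ 13; y = λ·(0 - 13) - 1 ≡ 1. → (13, 1)
3P: (13, 1) + (0, 1). λ = (1 - 1)/(0 - 13) ≡ 0/4 mod 17. 4⁻¹ ≡ 13 (mod 17), so λ ≡ 0.
  x = λ² - 13 - 0 = 0 - 13 ≡ 4; y = λ·(13 - 4) - 1 ≡ 16. → (4, 16)
4P: (4, 16) + (0, 1). λ = (1 - 16)/(0 - 4) ≡ 2/13 mod 17. 13⁻¹ ≡ 4 (mod 17) since 13·4 = 52 ≡ 1, so λ ≡ 8.
  x = λ² - 4 - 0 = 64 - 4 ≡ 9; y = λ·(4 - 9) - 16 ≡ 12. → (9, 12)
5P: (9, 12) + (0, 1). λ = (1 - 12)/(0 - 9) ≡ 6/8 mod 17. 8⁻¹ ≡ 15 (mod 17), so λ ≡ 5.
  x = λ² - 9 - 0 = 25 - 9 ≡ 16; y = λ·(9 - 16) - 12 ≡ 4. → (16, 4)
6P: (16, 4) + (0, 1). λ = (1 - 4)/(0 - 16) ≡ 14/1 mod 17. 1⁻¹ ≡ 1 (mod 17) since 1·1 = 1 ≡ 1, so λ ≡ 14.
  x = λ² - 16 - 0 = 196 - 16 ≡ 10; y = λ·(16 - 10) - 4 ≡ 12. → (10, 12)
7P: (10, 12) + (0, 1). λ = (1 - 12)/(0 - 10) ≡ 6/7 mod 17. 7⁻¹ ≡ 5 (mod 17) since 7·5 = 35 ≡ 1, so λ ≡ 13.
  x = λ² - 10 - 0 = 169 - 10 ≡ 6; y = λ·(10 - 6) - 12 ≡ 6. → (6, 6)
8P: (6, 6) + (0, 1). λ = (1 - 6)/(0 - 6) ≡ 12/11 mod 17. 11⁻¹ ≡ 14 (mod 17), so λ ≡ 15.
  x = λ² - 6 - 0 = 225 - 6 ≡ 15; y = λ·(6 - 15) - 6 ≡ 12. → (15, 12)
9P: (15, 12) + (0, 1). λ = (1 - 12)/(0 - 15) ≡ 6/2 mod 17. 2⁻¹ ≡ 9 (mod 17), so λ ≡ 3.
  x = λ² - 15 - 0 = 9 - 15 ≡ 11; y = λ·(15 - 11) - 12 ≡ 0. → (11, 0)
10P: (11, 0) + (0, 1). λ = (1 - 0)/(0 - 11) ≡ 1/6 mod 17. 6⁻¹ ≡ 3 (mod 17), so λ ≡ 3.
  x = λ² - 11 - 0 = 9 - 11 ≡ 15; y = λ·(11 - 15) - 0 ≡ 5. → (15, 5)
11P: (15, 5) + (0, 1). λ = (1 - 5)/(0 - 15) ≡ 13/2 mod 17. 2⁻¹ ≡ 9 (mod 17), so λ ≡ 15.
  x = λ² - 15 - 0 = 225 - 15 ≡ 6; y = λ·(15 - 6) - 5 ≡ 11. → (6, 11)
12P: (6, 11) + (0, 1). λ = (1 - 11)/(0 - 6) ≡ 7/11 mod 17. 11⁻¹ ≡ 14 (mod 17), so λ ≡ 13.
  x = λ² - 6 - 0 = 169 - 6 ≡ 10; y = λ·(6 - 10) - 11 ≡ 5. → (10, 5)

(10, 5)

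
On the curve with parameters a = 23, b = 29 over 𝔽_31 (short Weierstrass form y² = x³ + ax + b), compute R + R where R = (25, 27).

tangent at (25, 27): λ = (3·25² + 23)/(2·27) ≡ 7/23. 23⁻¹ ≡ 27 (mod 31) since 23·27 = 621 ≡ 1, so λ ≡ 7·27 ≡ 3.
  x = λ² - 25 - 25 = 9 - 50 ≡ 21; y = λ·(25 - 21) - 27 ≡ 16. → (21, 16)

(21, 16)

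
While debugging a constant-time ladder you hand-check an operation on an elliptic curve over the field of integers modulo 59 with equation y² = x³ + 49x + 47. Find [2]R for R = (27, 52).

(10, 48)

tangent at (27, 52): λ = (3·27² + 49)/(2·52) ≡ 53/45. 45⁻¹ ≡ 21 (mod 59), so λ ≡ 53·21 ≡ 51.
  x = λ² - 27 - 27 = 2601 - 54 ≡ 10; y = λ·(27 - 10) - 52 ≡ 48. → (10, 48)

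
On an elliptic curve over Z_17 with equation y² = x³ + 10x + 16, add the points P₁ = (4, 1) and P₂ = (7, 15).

(7, 2)

(4, 1) + (7, 15). λ = (15 - 1)/(7 - 4) ≡ 14/3 mod 17. 3⁻¹ ≡ 6 (mod 17), so λ ≡ 16.
  x = λ² - 4 - 7 = 256 - 11 ≡ 7; y = λ·(4 - 7) - 1 ≡ 2. → (7, 2)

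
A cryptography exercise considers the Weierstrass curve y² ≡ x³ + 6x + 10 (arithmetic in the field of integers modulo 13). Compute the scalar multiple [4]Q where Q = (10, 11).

Double-and-add on 4 = (100)₂. Start with Q = (10, 11) for the leading 1-bit.
double: tangent at (10, 11): λ = (3·10² + 6)/(2·11) ≡ 7/9. 9⁻¹ ≡ 3 (mod 13), so λ ≡ 7·3 ≡ 8.
  x = λ² - 10 - 10 = 64 - 20 ≡ 5; y = λ·(10 - 5) - 11 ≡ 3. → (5, 3)
double: tangent at (5, 3): λ = (3·5² + 6)/(2·3) ≡ 3/6. 6⁻¹ ≡ 11 (mod 13) since 6·11 = 66 ≡ 1, so λ ≡ 3·11 ≡ 7.
  x = λ² - 5 - 5 = 49 - 10 ≡ 0; y = λ·(5 - 0) - 3 ≡ 6. → (0, 6)

(0, 6)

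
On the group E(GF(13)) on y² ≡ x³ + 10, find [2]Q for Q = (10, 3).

tangent at (10, 3): λ = (3·10² + 0)/(2·3) ≡ 1/6. 6⁻¹ ≡ 11 (mod 13) since 6·11 = 66 ≡ 1, so λ ≡ 1·11 ≡ 11.
  x = λ² - 10 - 10 = 121 - 20 ≡ 10; y = λ·(10 - 10) - 3 ≡ 10. → (10, 10)

(10, 10)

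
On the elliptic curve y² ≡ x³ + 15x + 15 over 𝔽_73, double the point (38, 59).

tangent at (38, 59): λ = (3·38² + 15)/(2·59) ≡ 40/45. 45⁻¹ ≡ 13 (mod 73), so λ ≡ 40·13 ≡ 9.
  x = λ² - 38 - 38 = 81 - 76 ≡ 5; y = λ·(38 - 5) - 59 ≡ 19. → (5, 19)

(5, 19)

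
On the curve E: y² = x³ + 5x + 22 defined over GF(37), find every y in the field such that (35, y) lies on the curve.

x³ + 5x + 22 = 43072 ≡ 4 (mod 37).
Square roots of 4 mod 37: 2 and 35 (since 2² = 4 ≡ 4).

2, 35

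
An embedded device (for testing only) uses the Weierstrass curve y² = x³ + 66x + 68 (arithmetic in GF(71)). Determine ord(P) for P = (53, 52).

10

2P: tangent at (53, 52): λ = (3·53² + 66)/(2·52) ≡ 44/33. 33⁻¹ ≡ 28 (mod 71), so λ ≡ 44·28 ≡ 25.
  x = λ² - 53 - 53 = 625 - 106 ≡ 22; y = λ·(53 - 22) - 52 ≡ 13. → (22, 13)
3P: (22, 13) + (53, 52). λ = (52 - 13)/(53 - 22) ≡ 39/31 mod 71. 31⁻¹ ≡ 55 (mod 71), so λ ≡ 15.
  x = λ² - 22 - 53 = 225 - 75 ≡ 8; y = λ·(22 - 8) - 13 ≡ 55. → (8, 55)
4P: (8, 55) + (53, 52). λ = (52 - 55)/(53 - 8) ≡ 68/45 mod 71. 45⁻¹ ≡ 30 (mod 71), so λ ≡ 52.
  x = λ² - 8 - 53 = 2704 - 61 ≡ 16; y = λ·(8 - 16) - 55 ≡ 26. → (16, 26)
5P: (16, 26) + (53, 52). λ = (52 - 26)/(53 - 16) ≡ 26/37 mod 71. 37⁻¹ ≡ 48 (mod 71), so λ ≡ 41.
  x = λ² - 16 - 53 = 1681 - 69 ≡ 50; y = λ·(16 - 50) - 26 ≡ 0. → (50, 0)
6P: (50, 0) + (53, 52). λ = (52 - 0)/(53 - 50) ≡ 52/3 mod 71. 3⁻¹ ≡ 24 (mod 71), so λ ≡ 41.
  x = λ² - 50 - 53 = 1681 - 103 ≡ 16; y = λ·(50 - 16) - 0 ≡ 45. → (16, 45)
7P: (16, 45) + (53, 52). λ = (52 - 45)/(53 - 16) ≡ 7/37 mod 71. 37⁻¹ ≡ 48 (mod 71) since 37·48 = 1776 ≡ 1, so λ ≡ 52.
  x = λ² - 16 - 53 = 2704 - 69 ≡ 8; y = λ·(16 - 8) - 45 ≡ 16. → (8, 16)
8P: (8, 16) + (53, 52). λ = (52 - 16)/(53 - 8) ≡ 36/45 mod 71. 45⁻¹ ≡ 30 (mod 71) since 45·30 = 1350 ≡ 1, so λ ≡ 15.
  x = λ² - 8 - 53 = 225 - 61 ≡ 22; y = λ·(8 - 22) - 16 ≡ 58. → (22, 58)
9P: (22, 58) + (53, 52). λ = (52 - 58)/(53 - 22) ≡ 65/31 mod 71. 31⁻¹ ≡ 55 (mod 71), so λ ≡ 25.
  x = λ² - 22 - 53 = 625 - 75 ≡ 53; y = λ·(22 - 53) - 58 ≡ 19. → (53, 19)
10P: (53, 19) + (53, 52): same x and y₁ ≡ -y₂, so the sum is ∞.
10P = ∞, so the order is 10.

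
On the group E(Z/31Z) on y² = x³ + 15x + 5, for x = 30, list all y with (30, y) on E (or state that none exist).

x³ + 15x + 5 = 27455 ≡ 20 (mod 31).
Square roots of 20 mod 31: 12 and 19 (since 12² = 144 ≡ 20).

12, 19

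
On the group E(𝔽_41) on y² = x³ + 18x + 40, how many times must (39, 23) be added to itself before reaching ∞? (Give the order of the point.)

2P: tangent at (39, 23): λ = (3·39² + 18)/(2·23) ≡ 30/5. 5⁻¹ ≡ 33 (mod 41) since 5·33 = 165 ≡ 1, so λ ≡ 30·33 ≡ 6.
  x = λ² - 39 - 39 = 36 - 78 ≡ 40; y = λ·(39 - 40) - 23 ≡ 12. → (40, 12)
3P: (40, 12) + (39, 23). λ = (23 - 12)/(39 - 40) ≡ 11/40 mod 41. 40⁻¹ ≡ 40 (mod 41), so λ ≡ 30.
  x = λ² - 40 - 39 = 900 - 79 ≡ 1; y = λ·(40 - 1) - 12 ≡ 10. → (1, 10)
4P: (1, 10) + (39, 23). λ = (23 - 10)/(39 - 1) ≡ 13/38 mod 41. 38⁻¹ ≡ 27 (mod 41), so λ ≡ 23.
  x = λ² - 1 - 39 = 529 - 40 ≡ 38; y = λ·(1 - 38) - 10 ≡ 0. → (38, 0)
5P: (38, 0) + (39, 23). λ = (23 - 0)/(39 - 38) ≡ 23/1 mod 41. 1⁻¹ ≡ 1 (mod 41), so λ ≡ 23.
  x = λ² - 38 - 39 = 529 - 77 ≡ 1; y = λ·(38 - 1) - 0 ≡ 31. → (1, 31)
6P: (1, 31) + (39, 23). λ = (23 - 31)/(39 - 1) ≡ 33/38 mod 41. 38⁻¹ ≡ 27 (mod 41) since 38·27 = 1026 ≡ 1, so λ ≡ 30.
  x = λ² - 1 - 39 = 900 - 40 ≡ 40; y = λ·(1 - 40) - 31 ≡ 29. → (40, 29)
7P: (40, 29) + (39, 23). λ = (23 - 29)/(39 - 40) ≡ 35/40 mod 41. 40⁻¹ ≡ 40 (mod 41), so λ ≡ 6.
  x = λ² - 40 - 39 = 36 - 79 ≡ 39; y = λ·(40 - 39) - 29 ≡ 18. → (39, 18)
8P: (39, 18) + (39, 23): same x and y₁ ≡ -y₂, so the sum is ∞.
8P = ∞, so the order is 8.

8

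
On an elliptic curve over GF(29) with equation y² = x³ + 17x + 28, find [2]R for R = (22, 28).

(10, 3)

tangent at (22, 28): λ = (3·22² + 17)/(2·28) ≡ 19/27. 27⁻¹ ≡ 14 (mod 29) since 27·14 = 378 ≡ 1, so λ ≡ 19·14 ≡ 5.
  x = λ² - 22 - 22 = 25 - 44 ≡ 10; y = λ·(22 - 10) - 28 ≡ 3. → (10, 3)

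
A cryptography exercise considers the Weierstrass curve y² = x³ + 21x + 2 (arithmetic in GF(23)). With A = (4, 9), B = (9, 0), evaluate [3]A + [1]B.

First 3A:
Repeated addition: build up to 3A.
2A: tangent at (4, 9): λ = (3·4² + 21)/(2·9) ≡ 0/18. 18⁻¹ ≡ 9 (mod 23), so λ ≡ 0·9 ≡ 0.
  x = λ² - 4 - 4 = 0 - 8 ≡ 15; y = λ·(4 - 15) - 9 ≡ 14. → (15, 14)
3A: (15, 14) + (4, 9). λ = (9 - 14)/(4 - 15) ≡ 18/12 mod 23. 12⁻¹ ≡ 2 (mod 23) since 12·2 = 24 ≡ 1, so λ ≡ 13.
  x = λ² - 15 - 4 = 169 - 19 ≡ 12; y = λ·(15 - 12) - 14 ≡ 2. → (12, 2)
3A = (12, 2).
Finally 3A + B:
(12, 2) + (9, 0). λ = (0 - 2)/(9 - 12) ≡ 21/20 mod 23. 20⁻¹ ≡ 15 (mod 23), so λ ≡ 16.
  x = λ² - 12 - 9 = 256 - 21 ≡ 5; y = λ·(12 - 5) - 2 ≡ 18. → (5, 18)

(5, 18)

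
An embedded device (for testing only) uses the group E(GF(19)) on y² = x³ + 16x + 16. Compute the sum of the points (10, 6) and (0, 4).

(6, 10)

(10, 6) + (0, 4). λ = (4 - 6)/(0 - 10) ≡ 17/9 mod 19. 9⁻¹ ≡ 17 (mod 19), so λ ≡ 4.
  x = λ² - 10 - 0 = 16 - 10 ≡ 6; y = λ·(10 - 6) - 6 ≡ 10. → (6, 10)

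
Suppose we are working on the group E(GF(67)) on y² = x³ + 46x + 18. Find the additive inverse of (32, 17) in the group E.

(32, 50)

-(32, 17) = (32, -17 mod 67) = (32, 50).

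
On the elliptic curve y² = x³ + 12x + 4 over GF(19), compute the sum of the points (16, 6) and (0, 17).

(8, 17)

(16, 6) + (0, 17). λ = (17 - 6)/(0 - 16) ≡ 11/3 mod 19. 3⁻¹ ≡ 13 (mod 19) since 3·13 = 39 ≡ 1, so λ ≡ 10.
  x = λ² - 16 - 0 = 100 - 16 ≡ 8; y = λ·(16 - 8) - 6 ≡ 17. → (8, 17)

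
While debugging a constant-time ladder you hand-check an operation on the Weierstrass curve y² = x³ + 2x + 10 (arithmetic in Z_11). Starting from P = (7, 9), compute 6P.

(2, 0)

Repeated addition: build up to 6P.
2P: tangent at (7, 9): λ = (3·7² + 2)/(2·9) ≡ 6/7. 7⁻¹ ≡ 8 (mod 11) since 7·8 = 56 ≡ 1, so λ ≡ 6·8 ≡ 4.
  x = λ² - 7 - 7 = 16 - 14 ≡ 2; y = λ·(7 - 2) - 9 ≡ 0. → (2, 0)
3P: (2, 0) + (7, 9). λ = (9 - 0)/(7 - 2) ≡ 9/5 mod 11. 5⁻¹ ≡ 9 (mod 11) since 5·9 = 45 ≡ 1, so λ ≡ 4.
  x = λ² - 2 - 7 = 16 - 9 ≡ 7; y = λ·(2 - 7) - 0 ≡ 2. → (7, 2)
4P: (7, 2) + (7, 9): same x and y₁ ≡ -y₂, so the sum is O.
5P: O + (7, 9) = (7, 9) (identity).
6P: tangent at (7, 9): λ = (3·7² + 2)/(2·9) ≡ 6/7. 7⁻¹ ≡ 8 (mod 11) since 7·8 = 56 ≡ 1, so λ ≡ 6·8 ≡ 4.
  x = λ² - 7 - 7 = 16 - 14 ≡ 2; y = λ·(7 - 2) - 9 ≡ 0. → (2, 0)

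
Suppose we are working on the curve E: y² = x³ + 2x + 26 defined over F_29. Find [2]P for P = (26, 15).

(6, 14)

tangent at (26, 15): λ = (3·26² + 2)/(2·15) ≡ 0/1. 1⁻¹ ≡ 1 (mod 29), so λ ≡ 0·1 ≡ 0.
  x = λ² - 26 - 26 = 0 - 52 ≡ 6; y = λ·(26 - 6) - 15 ≡ 14. → (6, 14)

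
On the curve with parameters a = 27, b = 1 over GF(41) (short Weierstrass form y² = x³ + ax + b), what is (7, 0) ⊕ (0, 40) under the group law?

(29, 32)

(7, 0) + (0, 40). λ = (40 - 0)/(0 - 7) ≡ 40/34 mod 41. 34⁻¹ ≡ 35 (mod 41), so λ ≡ 6.
  x = λ² - 7 - 0 = 36 - 7 ≡ 29; y = λ·(7 - 29) - 0 ≡ 32. → (29, 32)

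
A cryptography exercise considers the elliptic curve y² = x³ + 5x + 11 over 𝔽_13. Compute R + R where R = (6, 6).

(4, 2)

tangent at (6, 6): λ = (3·6² + 5)/(2·6) ≡ 9/12. 12⁻¹ ≡ 12 (mod 13), so λ ≡ 9·12 ≡ 4.
  x = λ² - 6 - 6 = 16 - 12 ≡ 4; y = λ·(6 - 4) - 6 ≡ 2. → (4, 2)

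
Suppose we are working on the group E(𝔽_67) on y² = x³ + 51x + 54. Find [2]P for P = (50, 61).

tangent at (50, 61): λ = (3·50² + 51)/(2·61) ≡ 47/55. 55⁻¹ ≡ 39 (mod 67), so λ ≡ 47·39 ≡ 24.
  x = λ² - 50 - 50 = 576 - 100 ≡ 7; y = λ·(50 - 7) - 61 ≡ 33. → (7, 33)

(7, 33)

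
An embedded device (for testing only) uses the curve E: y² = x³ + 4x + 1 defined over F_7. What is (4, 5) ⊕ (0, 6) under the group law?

(0, 1)

(4, 5) + (0, 6). λ = (6 - 5)/(0 - 4) ≡ 1/3 mod 7. 3⁻¹ ≡ 5 (mod 7), so λ ≡ 5.
  x = λ² - 4 - 0 = 25 - 4 ≡ 0; y = λ·(4 - 0) - 5 ≡ 1. → (0, 1)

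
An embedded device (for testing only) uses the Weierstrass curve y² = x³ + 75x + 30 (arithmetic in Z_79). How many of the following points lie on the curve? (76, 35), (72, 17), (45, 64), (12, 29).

1

(76, 35): 35² ≡ 40, rhs ≡ 15 → off.
(72, 17): 17² ≡ 52, rhs ≡ 31 → off.
(45, 64): 64² ≡ 67, rhs ≡ 46 → off.
(12, 29): 29² ≡ 51, rhs ≡ 51 → on.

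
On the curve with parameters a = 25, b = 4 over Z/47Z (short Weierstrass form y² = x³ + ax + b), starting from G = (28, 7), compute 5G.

(21, 25)

Double-and-add on 5 = (101)₂. Start with G = (28, 7) for the leading 1-bit.
double: tangent at (28, 7): λ = (3·28² + 25)/(2·7) ≡ 27/14. 14⁻¹ ≡ 37 (mod 47) since 14·37 = 518 ≡ 1, so λ ≡ 27·37 ≡ 12.
  x = λ² - 28 - 28 = 144 - 56 ≡ 41; y = λ·(28 - 41) - 7 ≡ 25. → (41, 25)
double: tangent at (41, 25): λ = (3·41² + 25)/(2·25) ≡ 39/3. 3⁻¹ ≡ 16 (mod 47), so λ ≡ 39·16 ≡ 13.
  x = λ² - 41 - 41 = 169 - 82 ≡ 40; y = λ·(41 - 40) - 25 ≡ 35. → (40, 35)
add G: (40, 35) + (28, 7). λ = (7 - 35)/(28 - 40) ≡ 19/35 mod 47. 35⁻¹ ≡ 43 (mod 47) since 35·43 = 1505 ≡ 1, so λ ≡ 18.
  x = λ² - 40 - 28 = 324 - 68 ≡ 21; y = λ·(40 - 21) - 35 ≡ 25. → (21, 25)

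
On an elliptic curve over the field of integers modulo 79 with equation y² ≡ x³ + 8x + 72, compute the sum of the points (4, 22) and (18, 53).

(22, 51)

(4, 22) + (18, 53). λ = (53 - 22)/(18 - 4) ≡ 31/14 mod 79. 14⁻¹ ≡ 17 (mod 79), so λ ≡ 53.
  x = λ² - 4 - 18 = 2809 - 22 ≡ 22; y = λ·(4 - 22) - 22 ≡ 51. → (22, 51)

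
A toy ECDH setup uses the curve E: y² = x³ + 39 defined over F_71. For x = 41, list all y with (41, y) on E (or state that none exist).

27, 44

x³ + 0x + 39 = 68960 ≡ 19 (mod 71).
Square roots of 19 mod 71: 27 and 44 (since 27² = 729 ≡ 19).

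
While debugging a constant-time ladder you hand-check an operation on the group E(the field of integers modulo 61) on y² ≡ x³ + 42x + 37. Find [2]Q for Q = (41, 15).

tangent at (41, 15): λ = (3·41² + 42)/(2·15) ≡ 22/30. 30⁻¹ ≡ 59 (mod 61), so λ ≡ 22·59 ≡ 17.
  x = λ² - 41 - 41 = 289 - 82 ≡ 24; y = λ·(41 - 24) - 15 ≡ 30. → (24, 30)

(24, 30)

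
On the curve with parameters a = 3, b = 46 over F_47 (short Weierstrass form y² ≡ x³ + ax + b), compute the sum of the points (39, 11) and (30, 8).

(46, 18)

(39, 11) + (30, 8). λ = (8 - 11)/(30 - 39) ≡ 44/38 mod 47. 38⁻¹ ≡ 26 (mod 47), so λ ≡ 16.
  x = λ² - 39 - 30 = 256 - 69 ≡ 46; y = λ·(39 - 46) - 11 ≡ 18. → (46, 18)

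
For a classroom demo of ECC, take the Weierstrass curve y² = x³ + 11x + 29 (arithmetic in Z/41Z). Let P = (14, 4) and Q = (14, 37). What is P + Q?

O

The two points share x = 14 and their y-coordinates satisfy 4 + 37 ≡ 0 (mod 41), so they are inverses. Their sum is the point at infinity.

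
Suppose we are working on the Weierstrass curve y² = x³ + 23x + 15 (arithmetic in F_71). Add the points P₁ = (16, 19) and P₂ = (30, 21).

(54, 6)

(16, 19) + (30, 21). λ = (21 - 19)/(30 - 16) ≡ 2/14 mod 71. 14⁻¹ ≡ 66 (mod 71), so λ ≡ 61.
  x = λ² - 16 - 30 = 3721 - 46 ≡ 54; y = λ·(16 - 54) - 19 ≡ 6. → (54, 6)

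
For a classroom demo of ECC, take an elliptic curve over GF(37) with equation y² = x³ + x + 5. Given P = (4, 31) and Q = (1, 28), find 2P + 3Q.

First 2P:
Repeated addition: build up to 2P.
2P: tangent at (4, 31): λ = (3·4² + 1)/(2·31) ≡ 12/25. 25⁻¹ ≡ 3 (mod 37) since 25·3 = 75 ≡ 1, so λ ≡ 12·3 ≡ 36.
  x = λ² - 4 - 4 = 1296 - 8 ≡ 30; y = λ·(4 - 30) - 31 ≡ 32. → (30, 32)
2P = (30, 32).
Next 3Q:
Repeated addition: build up to 3Q.
2Q: tangent at (1, 28): λ = (3·1² + 1)/(2·28) ≡ 4/19. 19⁻¹ ≡ 2 (mod 37) since 19·2 = 38 ≡ 1, so λ ≡ 4·2 ≡ 8.
  x = λ² - 1 - 1 = 64 - 2 ≡ 25; y = λ·(1 - 25) - 28 ≡ 2. → (25, 2)
3Q: (25, 2) + (1, 28). λ = (28 - 2)/(1 - 25) ≡ 26/13 mod 37. 13⁻¹ ≡ 20 (mod 37), so λ ≡ 2.
  x = λ² - 25 - 1 = 4 - 26 ≡ 15; y = λ·(25 - 15) - 2 ≡ 18. → (15, 18)
3Q = (15, 18).
Finally 2P + 3Q:
(30, 32) + (15, 18). λ = (18 - 32)/(15 - 30) ≡ 23/22 mod 37. 22⁻¹ ≡ 32 (mod 37), so λ ≡ 33.
  x = λ² - 30 - 15 = 1089 - 45 ≡ 8; y = λ·(30 - 8) - 32 ≡ 28. → (8, 28)

(8, 28)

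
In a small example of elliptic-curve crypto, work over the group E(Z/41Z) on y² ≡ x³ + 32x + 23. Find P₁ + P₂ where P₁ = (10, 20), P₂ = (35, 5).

(10, 20) + (35, 5). λ = (5 - 20)/(35 - 10) ≡ 26/25 mod 41. 25⁻¹ ≡ 23 (mod 41), so λ ≡ 24.
  x = λ² - 10 - 35 = 576 - 45 ≡ 39; y = λ·(10 - 39) - 20 ≡ 22. → (39, 22)

(39, 22)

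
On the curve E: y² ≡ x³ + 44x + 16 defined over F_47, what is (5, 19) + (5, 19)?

tangent at (5, 19): λ = (3·5² + 44)/(2·19) ≡ 25/38. 38⁻¹ ≡ 26 (mod 47), so λ ≡ 25·26 ≡ 39.
  x = λ² - 5 - 5 = 1521 - 10 ≡ 7; y = λ·(5 - 7) - 19 ≡ 44. → (7, 44)

(7, 44)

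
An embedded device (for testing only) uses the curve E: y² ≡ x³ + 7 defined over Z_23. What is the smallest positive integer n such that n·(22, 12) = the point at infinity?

12

2P: tangent at (22, 12): λ = (3·22² + 0)/(2·12) ≡ 3/1. 1⁻¹ ≡ 1 (mod 23), so λ ≡ 3·1 ≡ 3.
  x = λ² - 22 - 22 = 9 - 44 ≡ 11; y = λ·(22 - 11) - 12 ≡ 21. → (11, 21)
3P: (11, 21) + (22, 12). λ = (12 - 21)/(22 - 11) ≡ 14/11 mod 23. 11⁻¹ ≡ 21 (mod 23), so λ ≡ 18.
  x = λ² - 11 - 22 = 324 - 33 ≡ 15; y = λ·(11 - 15) - 21 ≡ 22. → (15, 22)
4P: (15, 22) + (22, 12). λ = (12 - 22)/(22 - 15) ≡ 13/7 mod 23. 7⁻¹ ≡ 10 (mod 23), so λ ≡ 15.
  x = λ² - 15 - 22 = 225 - 37 ≡ 4; y = λ·(15 - 4) - 22 ≡ 5. → (4, 5)
5P: (4, 5) + (22, 12). λ = (12 - 5)/(22 - 4) ≡ 7/18 mod 23. 18⁻¹ ≡ 9 (mod 23), so λ ≡ 17.
  x = λ² - 4 - 22 = 289 - 26 ≡ 10; y = λ·(4 - 10) - 5 ≡ 8. → (10, 8)
6P: (10, 8) + (22, 12). λ = (12 - 8)/(22 - 10) ≡ 4/12 mod 23. 12⁻¹ ≡ 2 (mod 23), so λ ≡ 8.
  x = λ² - 10 - 22 = 64 - 32 ≡ 9; y = λ·(10 - 9) - 8 ≡ 0. → (9, 0)
7P: (9, 0) + (22, 12). λ = (12 - 0)/(22 - 9) ≡ 12/13 mod 23. 13⁻¹ ≡ 16 (mod 23), so λ ≡ 8.
  x = λ² - 9 - 22 = 64 - 31 ≡ 10; y = λ·(9 - 10) - 0 ≡ 15. → (10, 15)
8P: (10, 15) + (22, 12). λ = (12 - 15)/(22 - 10) ≡ 20/12 mod 23. 12⁻¹ ≡ 2 (mod 23), so λ ≡ 17.
  x = λ² - 10 - 22 = 289 - 32 ≡ 4; y = λ·(10 - 4) - 15 ≡ 18. → (4, 18)
9P: (4, 18) + (22, 12). λ = (12 - 18)/(22 - 4) ≡ 17/18 mod 23. 18⁻¹ ≡ 9 (mod 23), so λ ≡ 15.
  x = λ² - 4 - 22 = 225 - 26 ≡ 15; y = λ·(4 - 15) - 18 ≡ 1. → (15, 1)
10P: (15, 1) + (22, 12). λ = (12 - 1)/(22 - 15) ≡ 11/7 mod 23. 7⁻¹ ≡ 10 (mod 23), so λ ≡ 18.
  x = λ² - 15 - 22 = 324 - 37 ≡ 11; y = λ·(15 - 11) - 1 ≡ 2. → (11, 2)
11P: (11, 2) + (22, 12). λ = (12 - 2)/(22 - 11) ≡ 10/11 mod 23. 11⁻¹ ≡ 21 (mod 23) since 11·21 = 231 ≡ 1, so λ ≡ 3.
  x = λ² - 11 - 22 = 9 - 33 ≡ 22; y = λ·(11 - 22) - 2 ≡ 11. → (22, 11)
12P: (22, 11) + (22, 12): same x and y₁ ≡ -y₂, so the sum is the point at infinity.
12P = the point at infinity, so the order is 12.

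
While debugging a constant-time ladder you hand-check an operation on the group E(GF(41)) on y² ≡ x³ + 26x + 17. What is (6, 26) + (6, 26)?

(30, 32)

tangent at (6, 26): λ = (3·6² + 26)/(2·26) ≡ 11/11. 11⁻¹ ≡ 15 (mod 41), so λ ≡ 11·15 ≡ 1.
  x = λ² - 6 - 6 = 1 - 12 ≡ 30; y = λ·(6 - 30) - 26 ≡ 32. → (30, 32)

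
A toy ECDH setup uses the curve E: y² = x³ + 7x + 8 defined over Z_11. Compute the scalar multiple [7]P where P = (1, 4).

Double-and-add on 7 = (111)₂. Start with P = (1, 4) for the leading 1-bit.
double: tangent at (1, 4): λ = (3·1² + 7)/(2·4) ≡ 10/8. 8⁻¹ ≡ 7 (mod 11), so λ ≡ 10·7 ≡ 4.
  x = λ² - 1 - 1 = 16 - 2 ≡ 3; y = λ·(1 - 3) - 4 ≡ 10. → (3, 10)
add P: (3, 10) + (1, 4). λ = (4 - 10)/(1 - 3) ≡ 5/9 mod 11. 9⁻¹ ≡ 5 (mod 11), so λ ≡ 3.
  x = λ² - 3 - 1 = 9 - 4 ≡ 5; y = λ·(3 - 5) - 10 ≡ 6. → (5, 6)
double: tangent at (5, 6): λ = (3·5² + 7)/(2·6) ≡ 5/1. 1⁻¹ ≡ 1 (mod 11) since 1·1 = 1 ≡ 1, so λ ≡ 5·1 ≡ 5.
  x = λ² - 5 - 5 = 25 - 10 ≡ 4; y = λ·(5 - 4) - 6 ≡ 10. → (4, 10)
add P: (4, 10) + (1, 4). λ = (4 - 10)/(1 - 4) ≡ 5/8 mod 11. 8⁻¹ ≡ 7 (mod 11) since 8·7 = 56 ≡ 1, so λ ≡ 2.
  x = λ² - 4 - 1 = 4 - 5 ≡ 10; y = λ·(4 - 10) - 10 ≡ 0. → (10, 0)

(10, 0)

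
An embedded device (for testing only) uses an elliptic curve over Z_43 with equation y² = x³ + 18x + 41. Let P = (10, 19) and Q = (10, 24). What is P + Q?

The two points share x = 10 and their y-coordinates satisfy 19 + 24 ≡ 0 (mod 43), so they are inverses. Their sum is 𝒪.

O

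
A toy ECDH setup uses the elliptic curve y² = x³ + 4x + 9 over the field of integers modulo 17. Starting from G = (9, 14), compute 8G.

Double-and-add on 8 = (1000)₂. Start with G = (9, 14) for the leading 1-bit.
double: tangent at (9, 14): λ = (3·9² + 4)/(2·14) ≡ 9/11. 11⁻¹ ≡ 14 (mod 17) since 11·14 = 154 ≡ 1, so λ ≡ 9·14 ≡ 7.
  x = λ² - 9 - 9 = 49 - 18 ≡ 14; y = λ·(9 - 14) - 14 ≡ 2. → (14, 2)
double: tangent at (14, 2): λ = (3·14² + 4)/(2·2) ≡ 14/4. 4⁻¹ ≡ 13 (mod 17) since 4·13 = 52 ≡ 1, so λ ≡ 14·13 ≡ 12.
  x = λ² - 14 - 14 = 144 - 28 ≡ 14; y = λ·(14 - 14) - 2 ≡ 15. → (14, 15)
double: tangent at (14, 15): λ = (3·14² + 4)/(2·15) ≡ 14/13. 13⁻¹ ≡ 4 (mod 17) since 13·4 = 52 ≡ 1, so λ ≡ 14·4 ≡ 5.
  x = λ² - 14 - 14 = 25 - 28 ≡ 14; y = λ·(14 - 14) - 15 ≡ 2. → (14, 2)

(14, 2)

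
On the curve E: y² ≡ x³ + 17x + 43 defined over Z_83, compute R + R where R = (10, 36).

(58, 57)

tangent at (10, 36): λ = (3·10² + 17)/(2·36) ≡ 68/72. 72⁻¹ ≡ 15 (mod 83), so λ ≡ 68·15 ≡ 24.
  x = λ² - 10 - 10 = 576 - 20 ≡ 58; y = λ·(10 - 58) - 36 ≡ 57. → (58, 57)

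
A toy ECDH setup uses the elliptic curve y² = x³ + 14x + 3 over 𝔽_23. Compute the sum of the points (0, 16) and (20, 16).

(0, 16) + (20, 16). λ = (16 - 16)/(20 - 0) ≡ 0/20 mod 23. 20⁻¹ ≡ 15 (mod 23), so λ ≡ 0.
  x = λ² - 0 - 20 = 0 - 20 ≡ 3; y = λ·(0 - 3) - 16 ≡ 7. → (3, 7)

(3, 7)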